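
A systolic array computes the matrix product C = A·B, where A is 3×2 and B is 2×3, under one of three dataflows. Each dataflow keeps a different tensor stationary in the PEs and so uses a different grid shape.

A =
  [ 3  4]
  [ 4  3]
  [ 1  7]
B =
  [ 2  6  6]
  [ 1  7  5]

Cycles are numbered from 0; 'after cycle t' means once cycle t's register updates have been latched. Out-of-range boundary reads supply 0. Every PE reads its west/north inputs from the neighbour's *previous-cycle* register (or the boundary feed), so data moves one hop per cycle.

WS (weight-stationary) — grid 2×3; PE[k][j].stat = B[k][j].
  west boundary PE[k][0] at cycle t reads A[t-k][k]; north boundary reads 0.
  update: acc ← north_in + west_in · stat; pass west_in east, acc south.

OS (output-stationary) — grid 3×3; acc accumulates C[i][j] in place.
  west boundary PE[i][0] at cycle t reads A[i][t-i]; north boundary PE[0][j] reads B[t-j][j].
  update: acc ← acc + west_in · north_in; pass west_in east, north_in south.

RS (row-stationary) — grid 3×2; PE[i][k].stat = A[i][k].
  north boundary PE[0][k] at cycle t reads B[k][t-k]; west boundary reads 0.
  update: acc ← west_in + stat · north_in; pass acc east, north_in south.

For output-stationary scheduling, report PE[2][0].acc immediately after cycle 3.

OS 3×3: PE[2][0] cycle-by-cycle (with neighbour feeds):
  c0 r1c0: 0 / 0 / 0
  c0 r2c0: 0 / 0 / 0
  c1 r1c0: 8 / 4 / 2
  c1 r2c0: 0 / 0 / 0
  c2 r1c0: 11 / 3 / 1
  c2 r2c0: 2 / 1 / 2
  c3 r1c0: 11 / 0 / 0
  c3 r2c0: 9 / 7 / 1

PE[2][0].acc = 9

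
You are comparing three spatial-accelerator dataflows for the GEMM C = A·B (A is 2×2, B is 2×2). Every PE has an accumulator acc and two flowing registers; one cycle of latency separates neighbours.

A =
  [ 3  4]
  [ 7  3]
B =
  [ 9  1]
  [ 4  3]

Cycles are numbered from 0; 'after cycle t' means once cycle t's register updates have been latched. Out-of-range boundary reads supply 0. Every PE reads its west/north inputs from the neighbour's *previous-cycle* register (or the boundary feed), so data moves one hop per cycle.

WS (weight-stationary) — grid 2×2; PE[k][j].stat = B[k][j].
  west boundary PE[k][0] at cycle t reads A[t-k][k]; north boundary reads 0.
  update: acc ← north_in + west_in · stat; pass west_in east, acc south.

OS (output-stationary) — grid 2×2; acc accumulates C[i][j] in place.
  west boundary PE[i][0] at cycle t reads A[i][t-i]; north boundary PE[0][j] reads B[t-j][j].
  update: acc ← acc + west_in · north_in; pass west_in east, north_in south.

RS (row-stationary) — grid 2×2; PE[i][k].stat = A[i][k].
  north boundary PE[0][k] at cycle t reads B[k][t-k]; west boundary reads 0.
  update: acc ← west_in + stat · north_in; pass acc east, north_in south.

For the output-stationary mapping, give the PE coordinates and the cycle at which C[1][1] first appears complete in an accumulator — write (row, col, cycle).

OS: C[1][1] accumulates in PE[1][1]:
  after 0 — PE[1][1] acc=0, pass-E 0, pass-S 0
  after 1 — PE[1][1] acc=0, pass-E 0, pass-S 0
  after 2 — PE[1][1] acc=7, pass-E 7, pass-S 1
  after 3 — PE[1][1] acc=16, pass-E 3, pass-S 3

(row, col, cycle) = (1, 1, 3)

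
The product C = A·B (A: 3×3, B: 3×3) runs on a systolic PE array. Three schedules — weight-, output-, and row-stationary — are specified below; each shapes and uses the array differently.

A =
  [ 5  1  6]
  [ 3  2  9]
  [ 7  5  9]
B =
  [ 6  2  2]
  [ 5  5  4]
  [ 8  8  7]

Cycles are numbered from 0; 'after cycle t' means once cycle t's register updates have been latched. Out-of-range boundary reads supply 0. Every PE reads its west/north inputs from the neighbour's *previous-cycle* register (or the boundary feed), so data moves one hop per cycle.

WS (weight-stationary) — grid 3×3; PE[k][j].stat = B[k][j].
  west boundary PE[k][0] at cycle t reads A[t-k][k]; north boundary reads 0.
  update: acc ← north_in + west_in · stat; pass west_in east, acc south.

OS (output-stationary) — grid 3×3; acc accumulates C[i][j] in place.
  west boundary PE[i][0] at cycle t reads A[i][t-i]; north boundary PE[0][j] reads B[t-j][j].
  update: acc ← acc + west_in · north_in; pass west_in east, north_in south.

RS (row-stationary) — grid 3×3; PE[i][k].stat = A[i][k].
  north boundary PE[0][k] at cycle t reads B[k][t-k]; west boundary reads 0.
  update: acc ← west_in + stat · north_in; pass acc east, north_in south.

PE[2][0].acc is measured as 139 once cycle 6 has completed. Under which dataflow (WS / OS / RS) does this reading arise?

WS (3×3 grid), PE[2][0]:
  after 0 — PE[2][0] acc=0, pass-E 0, pass-S 0
  after 1 — PE[2][0] acc=0, pass-E 0, pass-S 0
  after 2 — PE[2][0] acc=83, pass-E 6, pass-S 83
  after 3 — PE[2][0] acc=100, pass-E 9, pass-S 100
  after 4 — PE[2][0] acc=139, pass-E 9, pass-S 139
  after 5 — PE[2][0] acc=0, pass-E 0, pass-S 0
  after 6 — PE[2][0] acc=0, pass-E 0, pass-S 0
OS (3×3 grid), PE[2][0]:
  after 0 — PE[2][0] acc=0, pass-E 0, pass-S 0
  after 1 — PE[2][0] acc=0, pass-E 0, pass-S 0
  after 2 — PE[2][0] acc=42, pass-E 7, pass-S 6
  after 3 — PE[2][0] acc=67, pass-E 5, pass-S 5
  after 4 — PE[2][0] acc=139, pass-E 9, pass-S 8
  after 5 — PE[2][0] acc=139, pass-E 0, pass-S 0
  after 6 — PE[2][0] acc=139, pass-E 0, pass-S 0
RS (3×3 grid), PE[2][0]:
  after 0 — PE[2][0] acc=0, pass-E 0, pass-S 0
  after 1 — PE[2][0] acc=0, pass-E 0, pass-S 0
  after 2 — PE[2][0] acc=42, pass-E 42, pass-S 6
  after 3 — PE[2][0] acc=14, pass-E 14, pass-S 2
  after 4 — PE[2][0] acc=14, pass-E 14, pass-S 2
  after 5 — PE[2][0] acc=0, pass-E 0, pass-S 0
  after 6 — PE[2][0] acc=0, pass-E 0, pass-S 0

dataflow = OS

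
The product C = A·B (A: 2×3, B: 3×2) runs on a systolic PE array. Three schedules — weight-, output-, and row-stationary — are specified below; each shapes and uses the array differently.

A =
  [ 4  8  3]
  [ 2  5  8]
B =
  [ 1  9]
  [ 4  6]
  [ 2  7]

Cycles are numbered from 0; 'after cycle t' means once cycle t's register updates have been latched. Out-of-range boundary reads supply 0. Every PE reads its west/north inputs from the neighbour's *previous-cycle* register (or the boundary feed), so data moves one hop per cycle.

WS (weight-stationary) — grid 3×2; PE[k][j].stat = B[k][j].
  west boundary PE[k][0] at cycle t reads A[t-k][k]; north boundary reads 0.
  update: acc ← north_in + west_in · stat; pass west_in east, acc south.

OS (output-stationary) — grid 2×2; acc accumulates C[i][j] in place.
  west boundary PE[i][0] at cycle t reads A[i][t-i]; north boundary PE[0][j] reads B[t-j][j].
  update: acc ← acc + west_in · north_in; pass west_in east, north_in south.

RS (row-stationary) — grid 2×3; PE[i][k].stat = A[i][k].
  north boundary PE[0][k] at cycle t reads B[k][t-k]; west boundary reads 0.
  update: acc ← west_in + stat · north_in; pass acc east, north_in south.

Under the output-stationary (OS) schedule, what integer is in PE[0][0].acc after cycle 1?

OS 2×2: PE[0][0] cycle-by-cycle (with neighbour feeds):
  step 0 · PE0,0: acc=4; fwd→4 fwd↓1
  step 1 · PE0,0: acc=36; fwd→8 fwd↓4

PE[0][0].acc = 36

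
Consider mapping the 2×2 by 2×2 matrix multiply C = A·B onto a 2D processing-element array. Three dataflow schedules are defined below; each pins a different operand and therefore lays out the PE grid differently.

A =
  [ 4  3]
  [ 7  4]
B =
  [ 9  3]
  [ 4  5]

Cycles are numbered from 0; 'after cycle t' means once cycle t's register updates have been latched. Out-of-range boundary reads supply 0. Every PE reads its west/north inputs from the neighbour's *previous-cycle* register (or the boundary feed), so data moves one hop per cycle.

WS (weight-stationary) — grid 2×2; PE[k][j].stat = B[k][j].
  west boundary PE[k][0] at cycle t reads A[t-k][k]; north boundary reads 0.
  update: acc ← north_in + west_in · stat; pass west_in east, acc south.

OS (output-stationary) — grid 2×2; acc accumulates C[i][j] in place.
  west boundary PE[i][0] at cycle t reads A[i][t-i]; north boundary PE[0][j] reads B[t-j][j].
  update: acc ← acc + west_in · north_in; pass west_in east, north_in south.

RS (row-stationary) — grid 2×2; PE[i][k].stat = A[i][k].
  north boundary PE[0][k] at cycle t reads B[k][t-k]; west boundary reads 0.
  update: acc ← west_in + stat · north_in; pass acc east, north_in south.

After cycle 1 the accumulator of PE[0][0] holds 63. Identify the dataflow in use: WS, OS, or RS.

— WS: 2×2; PE[0][0] trace:
  cycle 0: PE[0][0] → acc 36, east 4, south 36
  cycle 1: PE[0][0] → acc 63, east 7, south 63
— OS: 2×2; PE[0][0] trace:
  cycle 0: PE[0][0] → acc 36, east 4, south 9
  cycle 1: PE[0][0] → acc 48, east 3, south 4
— RS: 2×2; PE[0][0] trace:
  cycle 0: PE[0][0] → acc 36, east 36, south 9
  cycle 1: PE[0][0] → acc 12, east 12, south 3

dataflow = WS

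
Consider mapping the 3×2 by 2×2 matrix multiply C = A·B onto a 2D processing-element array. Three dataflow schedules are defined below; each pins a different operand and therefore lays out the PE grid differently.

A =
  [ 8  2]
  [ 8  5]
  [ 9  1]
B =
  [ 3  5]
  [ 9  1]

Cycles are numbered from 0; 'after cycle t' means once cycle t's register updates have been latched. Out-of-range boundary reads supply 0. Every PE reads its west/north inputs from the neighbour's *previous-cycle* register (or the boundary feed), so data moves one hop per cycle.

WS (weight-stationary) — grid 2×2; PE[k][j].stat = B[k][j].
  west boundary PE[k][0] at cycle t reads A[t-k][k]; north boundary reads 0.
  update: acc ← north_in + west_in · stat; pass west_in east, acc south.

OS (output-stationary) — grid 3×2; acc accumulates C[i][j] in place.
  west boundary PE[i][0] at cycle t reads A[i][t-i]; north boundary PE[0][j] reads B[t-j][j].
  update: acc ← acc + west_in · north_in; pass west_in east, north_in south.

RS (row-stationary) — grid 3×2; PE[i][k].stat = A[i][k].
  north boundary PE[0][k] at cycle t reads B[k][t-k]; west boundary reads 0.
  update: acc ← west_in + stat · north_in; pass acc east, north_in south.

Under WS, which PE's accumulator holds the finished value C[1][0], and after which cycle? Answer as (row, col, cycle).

(row, col, cycle) = (1, 0, 2)

Under WS, C[1][0] lands at PE[1][0]:
  step 0 · PE1,0: acc=0; fwd→0 fwd↓0
  step 1 · PE1,0: acc=42; fwd→2 fwd↓42
  step 2 · PE1,0: acc=69; fwd→5 fwd↓69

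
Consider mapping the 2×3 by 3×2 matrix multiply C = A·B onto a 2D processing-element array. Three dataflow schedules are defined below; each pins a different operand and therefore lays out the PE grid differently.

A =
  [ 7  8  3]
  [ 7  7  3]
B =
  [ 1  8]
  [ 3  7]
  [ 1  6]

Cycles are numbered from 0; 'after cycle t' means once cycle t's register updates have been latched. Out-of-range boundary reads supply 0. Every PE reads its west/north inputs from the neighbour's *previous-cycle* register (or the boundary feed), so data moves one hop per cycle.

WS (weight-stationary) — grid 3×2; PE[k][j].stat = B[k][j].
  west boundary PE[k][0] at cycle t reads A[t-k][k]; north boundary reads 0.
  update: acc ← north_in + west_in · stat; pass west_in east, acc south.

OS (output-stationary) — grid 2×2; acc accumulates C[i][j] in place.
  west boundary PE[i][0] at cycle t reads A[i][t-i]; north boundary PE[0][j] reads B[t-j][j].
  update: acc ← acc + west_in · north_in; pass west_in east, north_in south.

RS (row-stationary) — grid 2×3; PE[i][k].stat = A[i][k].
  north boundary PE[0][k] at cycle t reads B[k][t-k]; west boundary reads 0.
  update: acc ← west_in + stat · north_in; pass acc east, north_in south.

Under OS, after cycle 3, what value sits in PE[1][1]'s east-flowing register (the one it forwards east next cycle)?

register = 7

Tracing OS — 2×2 array, target PE[1][1]:
  c0 r0c1: 0 / 0 / 0
  c0 r1c0: 0 / 0 / 0
  c0 r1c1: 0 / 0 / 0
  c1 r0c1: 56 / 7 / 8
  c1 r1c0: 7 / 7 / 1
  c1 r1c1: 0 / 0 / 0
  c2 r0c1: 112 / 8 / 7
  c2 r1c0: 28 / 7 / 3
  c2 r1c1: 56 / 7 / 8
  c3 r0c1: 130 / 3 / 6
  c3 r1c0: 31 / 3 / 1
  c3 r1c1: 105 / 7 / 7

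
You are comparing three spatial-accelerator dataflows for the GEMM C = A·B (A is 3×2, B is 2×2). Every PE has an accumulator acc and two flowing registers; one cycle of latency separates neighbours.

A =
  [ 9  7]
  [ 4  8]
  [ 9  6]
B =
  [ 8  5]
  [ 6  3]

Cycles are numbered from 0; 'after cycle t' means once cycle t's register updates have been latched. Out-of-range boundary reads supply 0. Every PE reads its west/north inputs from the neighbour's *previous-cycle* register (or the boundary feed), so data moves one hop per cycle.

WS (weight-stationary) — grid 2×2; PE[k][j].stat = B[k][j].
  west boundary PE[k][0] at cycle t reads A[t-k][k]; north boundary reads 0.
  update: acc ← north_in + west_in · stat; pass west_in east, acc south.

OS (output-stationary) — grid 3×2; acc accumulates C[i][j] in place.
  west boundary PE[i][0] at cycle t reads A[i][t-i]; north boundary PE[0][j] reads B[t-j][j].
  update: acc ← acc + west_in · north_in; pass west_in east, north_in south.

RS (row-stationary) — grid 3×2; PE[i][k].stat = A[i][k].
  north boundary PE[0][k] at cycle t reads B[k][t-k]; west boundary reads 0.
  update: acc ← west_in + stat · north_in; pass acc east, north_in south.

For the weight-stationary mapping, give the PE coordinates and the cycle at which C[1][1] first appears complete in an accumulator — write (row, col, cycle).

WS: C[1][1] accumulates in PE[1][1]:
  c0 r1c1: 0 / 0 / 0
  c1 r1c1: 0 / 0 / 0
  c2 r1c1: 66 / 7 / 66
  c3 r1c1: 44 / 8 / 44

(row, col, cycle) = (1, 1, 3)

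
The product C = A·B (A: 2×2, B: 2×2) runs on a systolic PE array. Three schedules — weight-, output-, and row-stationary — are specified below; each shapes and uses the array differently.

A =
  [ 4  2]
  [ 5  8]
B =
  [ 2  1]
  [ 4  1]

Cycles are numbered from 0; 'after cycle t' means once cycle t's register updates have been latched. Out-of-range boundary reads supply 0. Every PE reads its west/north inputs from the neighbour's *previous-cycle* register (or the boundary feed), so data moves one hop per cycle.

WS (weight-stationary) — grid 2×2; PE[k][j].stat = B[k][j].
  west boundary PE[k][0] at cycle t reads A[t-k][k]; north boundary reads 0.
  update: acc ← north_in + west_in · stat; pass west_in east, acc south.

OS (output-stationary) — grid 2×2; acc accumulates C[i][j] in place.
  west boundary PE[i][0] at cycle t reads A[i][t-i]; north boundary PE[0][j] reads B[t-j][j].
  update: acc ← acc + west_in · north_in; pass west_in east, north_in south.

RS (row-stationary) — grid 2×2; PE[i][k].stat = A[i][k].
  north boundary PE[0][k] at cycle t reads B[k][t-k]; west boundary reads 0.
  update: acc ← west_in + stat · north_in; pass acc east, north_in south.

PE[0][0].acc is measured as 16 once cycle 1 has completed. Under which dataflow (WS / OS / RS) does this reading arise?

WS [2×2] PE[0][0] across cycles:
  0: (0,0).acc=8  regs=<4,8>
  1: (0,0).acc=10  regs=<5,10>
OS [2×2] PE[0][0] across cycles:
  0: (0,0).acc=8  regs=<4,2>
  1: (0,0).acc=16  regs=<2,4>
RS [2×2] PE[0][0] across cycles:
  0: (0,0).acc=8  regs=<8,2>
  1: (0,0).acc=4  regs=<4,1>

dataflow = OS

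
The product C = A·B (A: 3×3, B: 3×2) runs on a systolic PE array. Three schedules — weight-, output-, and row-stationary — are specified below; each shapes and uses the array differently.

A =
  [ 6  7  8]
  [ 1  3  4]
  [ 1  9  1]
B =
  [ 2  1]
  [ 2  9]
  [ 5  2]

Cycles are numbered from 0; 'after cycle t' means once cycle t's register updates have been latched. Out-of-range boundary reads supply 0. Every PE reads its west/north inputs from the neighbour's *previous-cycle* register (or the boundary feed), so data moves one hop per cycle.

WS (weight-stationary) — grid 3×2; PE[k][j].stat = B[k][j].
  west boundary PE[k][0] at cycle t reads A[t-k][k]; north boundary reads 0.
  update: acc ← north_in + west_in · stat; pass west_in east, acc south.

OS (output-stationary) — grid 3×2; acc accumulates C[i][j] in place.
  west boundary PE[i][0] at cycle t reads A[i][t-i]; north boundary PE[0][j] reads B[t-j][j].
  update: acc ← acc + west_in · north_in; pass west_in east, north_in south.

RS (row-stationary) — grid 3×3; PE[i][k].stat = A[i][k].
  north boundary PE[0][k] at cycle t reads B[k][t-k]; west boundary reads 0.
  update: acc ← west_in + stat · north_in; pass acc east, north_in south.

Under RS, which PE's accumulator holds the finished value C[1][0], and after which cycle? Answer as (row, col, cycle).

RS — PE[1][2] is where C[1][0] collects:
  c0 r1c2: 0 / 0 / 0
  c1 r1c2: 0 / 0 / 0
  c2 r1c2: 0 / 0 / 0
  c3 r1c2: 28 / 28 / 5

(row, col, cycle) = (1, 2, 3)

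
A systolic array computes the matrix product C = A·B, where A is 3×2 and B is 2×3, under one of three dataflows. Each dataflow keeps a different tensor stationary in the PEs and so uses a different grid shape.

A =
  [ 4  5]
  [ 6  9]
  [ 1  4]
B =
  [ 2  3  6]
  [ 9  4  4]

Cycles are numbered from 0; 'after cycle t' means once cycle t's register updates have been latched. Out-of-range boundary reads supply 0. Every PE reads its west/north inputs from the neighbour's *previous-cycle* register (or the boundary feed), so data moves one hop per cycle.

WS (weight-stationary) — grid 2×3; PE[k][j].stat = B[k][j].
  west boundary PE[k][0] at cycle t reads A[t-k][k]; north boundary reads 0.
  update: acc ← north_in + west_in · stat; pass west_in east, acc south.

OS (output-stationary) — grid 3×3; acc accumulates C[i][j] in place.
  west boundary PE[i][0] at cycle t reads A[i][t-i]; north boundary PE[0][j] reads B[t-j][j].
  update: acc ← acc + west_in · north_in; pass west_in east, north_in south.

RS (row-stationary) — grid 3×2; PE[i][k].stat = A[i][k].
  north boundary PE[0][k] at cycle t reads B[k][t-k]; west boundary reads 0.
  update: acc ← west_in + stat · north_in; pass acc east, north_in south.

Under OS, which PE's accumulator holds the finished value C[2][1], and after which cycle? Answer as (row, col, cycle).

OS: C[2][1] accumulates in PE[2][1]:
  @0  [2,1]  acc 0  |  →0  ↓0
  @1  [2,1]  acc 0  |  →0  ↓0
  @2  [2,1]  acc 0  |  →0  ↓0
  @3  [2,1]  acc 3  |  →1  ↓3
  @4  [2,1]  acc 19  |  →4  ↓4

(row, col, cycle) = (2, 1, 4)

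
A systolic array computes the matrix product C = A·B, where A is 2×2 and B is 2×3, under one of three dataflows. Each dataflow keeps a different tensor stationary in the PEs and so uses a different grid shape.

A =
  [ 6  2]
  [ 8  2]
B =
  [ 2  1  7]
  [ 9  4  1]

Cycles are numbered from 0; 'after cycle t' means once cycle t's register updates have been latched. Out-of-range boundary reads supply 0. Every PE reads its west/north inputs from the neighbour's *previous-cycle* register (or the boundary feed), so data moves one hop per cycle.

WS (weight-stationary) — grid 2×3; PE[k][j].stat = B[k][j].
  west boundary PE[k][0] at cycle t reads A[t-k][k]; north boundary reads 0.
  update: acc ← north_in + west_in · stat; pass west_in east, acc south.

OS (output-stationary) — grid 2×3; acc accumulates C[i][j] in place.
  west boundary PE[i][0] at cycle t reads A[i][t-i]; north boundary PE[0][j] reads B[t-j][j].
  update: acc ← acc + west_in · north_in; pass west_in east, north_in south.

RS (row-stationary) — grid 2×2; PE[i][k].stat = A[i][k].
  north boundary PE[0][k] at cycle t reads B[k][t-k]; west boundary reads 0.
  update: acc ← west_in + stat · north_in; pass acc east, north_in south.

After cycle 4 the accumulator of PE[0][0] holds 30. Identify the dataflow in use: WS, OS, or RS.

WS [2×3] PE[0][0] across cycles:
  @0  [0,0]  acc 12  |  →6  ↓12
  @1  [0,0]  acc 16  |  →8  ↓16
  @2  [0,0]  acc 0  |  →0  ↓0
  @3  [0,0]  acc 0  |  →0  ↓0
  @4  [0,0]  acc 0  |  →0  ↓0
OS [2×3] PE[0][0] across cycles:
  @0  [0,0]  acc 12  |  →6  ↓2
  @1  [0,0]  acc 30  |  →2  ↓9
  @2  [0,0]  acc 30  |  →0  ↓0
  @3  [0,0]  acc 30  |  →0  ↓0
  @4  [0,0]  acc 30  |  →0  ↓0
RS [2×2] PE[0][0] across cycles:
  @0  [0,0]  acc 12  |  →12  ↓2
  @1  [0,0]  acc 6  |  →6  ↓1
  @2  [0,0]  acc 42  |  →42  ↓7
  @3  [0,0]  acc 0  |  →0  ↓0
  @4  [0,0]  acc 0  |  →0  ↓0

dataflow = OS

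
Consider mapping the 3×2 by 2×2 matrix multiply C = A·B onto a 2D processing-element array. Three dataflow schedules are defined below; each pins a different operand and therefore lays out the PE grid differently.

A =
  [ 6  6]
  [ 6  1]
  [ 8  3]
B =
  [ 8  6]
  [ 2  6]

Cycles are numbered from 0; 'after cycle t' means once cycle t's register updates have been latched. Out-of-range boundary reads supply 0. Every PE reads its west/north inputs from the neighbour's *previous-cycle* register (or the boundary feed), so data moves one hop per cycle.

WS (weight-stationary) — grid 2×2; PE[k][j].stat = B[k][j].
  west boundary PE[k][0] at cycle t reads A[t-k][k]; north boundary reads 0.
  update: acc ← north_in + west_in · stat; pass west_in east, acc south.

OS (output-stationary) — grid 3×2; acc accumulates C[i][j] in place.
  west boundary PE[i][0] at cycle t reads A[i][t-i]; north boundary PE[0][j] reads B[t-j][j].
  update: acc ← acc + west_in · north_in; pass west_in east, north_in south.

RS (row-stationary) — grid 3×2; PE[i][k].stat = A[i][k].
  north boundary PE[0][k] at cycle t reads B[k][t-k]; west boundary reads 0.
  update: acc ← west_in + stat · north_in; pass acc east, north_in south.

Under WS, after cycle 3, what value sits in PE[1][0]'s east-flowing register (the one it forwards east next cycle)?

register = 3

WS (2×2). Following PE[1][0] plus its west/north inputs:
  t=0 PE[0][0]: acc=48 h=6 v=48
  t=0 PE[1][0]: acc=0 h=0 v=0
  t=1 PE[0][0]: acc=48 h=6 v=48
  t=1 PE[1][0]: acc=60 h=6 v=60
  t=2 PE[0][0]: acc=64 h=8 v=64
  t=2 PE[1][0]: acc=50 h=1 v=50
  t=3 PE[0][0]: acc=0 h=0 v=0
  t=3 PE[1][0]: acc=70 h=3 v=70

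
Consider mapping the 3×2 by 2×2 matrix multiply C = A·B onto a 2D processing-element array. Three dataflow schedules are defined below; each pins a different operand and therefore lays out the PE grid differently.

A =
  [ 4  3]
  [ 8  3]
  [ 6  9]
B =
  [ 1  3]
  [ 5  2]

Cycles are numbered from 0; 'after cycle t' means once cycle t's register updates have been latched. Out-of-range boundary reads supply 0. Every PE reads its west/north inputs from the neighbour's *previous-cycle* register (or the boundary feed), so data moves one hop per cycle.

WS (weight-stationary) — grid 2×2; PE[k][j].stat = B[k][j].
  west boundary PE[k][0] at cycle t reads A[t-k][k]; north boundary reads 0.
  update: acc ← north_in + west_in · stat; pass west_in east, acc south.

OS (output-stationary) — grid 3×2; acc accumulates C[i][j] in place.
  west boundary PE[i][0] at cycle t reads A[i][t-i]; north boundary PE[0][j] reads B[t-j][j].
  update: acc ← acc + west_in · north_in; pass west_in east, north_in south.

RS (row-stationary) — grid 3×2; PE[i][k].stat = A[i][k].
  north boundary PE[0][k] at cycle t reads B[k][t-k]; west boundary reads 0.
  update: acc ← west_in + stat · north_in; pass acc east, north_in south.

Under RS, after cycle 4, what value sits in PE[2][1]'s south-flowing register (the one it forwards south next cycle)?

register = 2

Tracing RS — 3×2 array, target PE[2][1]:
  @0  [1,1]  acc 0  |  →0  ↓0
  @0  [2,0]  acc 0  |  →0  ↓0
  @0  [2,1]  acc 0  |  →0  ↓0
  @1  [1,1]  acc 0  |  →0  ↓0
  @1  [2,0]  acc 0  |  →0  ↓0
  @1  [2,1]  acc 0  |  →0  ↓0
  @2  [1,1]  acc 23  |  →23  ↓5
  @2  [2,0]  acc 6  |  →6  ↓1
  @2  [2,1]  acc 0  |  →0  ↓0
  @3  [1,1]  acc 30  |  →30  ↓2
  @3  [2,0]  acc 18  |  →18  ↓3
  @3  [2,1]  acc 51  |  →51  ↓5
  @4  [1,1]  acc 0  |  →0  ↓0
  @4  [2,0]  acc 0  |  →0  ↓0
  @4  [2,1]  acc 36  |  →36  ↓2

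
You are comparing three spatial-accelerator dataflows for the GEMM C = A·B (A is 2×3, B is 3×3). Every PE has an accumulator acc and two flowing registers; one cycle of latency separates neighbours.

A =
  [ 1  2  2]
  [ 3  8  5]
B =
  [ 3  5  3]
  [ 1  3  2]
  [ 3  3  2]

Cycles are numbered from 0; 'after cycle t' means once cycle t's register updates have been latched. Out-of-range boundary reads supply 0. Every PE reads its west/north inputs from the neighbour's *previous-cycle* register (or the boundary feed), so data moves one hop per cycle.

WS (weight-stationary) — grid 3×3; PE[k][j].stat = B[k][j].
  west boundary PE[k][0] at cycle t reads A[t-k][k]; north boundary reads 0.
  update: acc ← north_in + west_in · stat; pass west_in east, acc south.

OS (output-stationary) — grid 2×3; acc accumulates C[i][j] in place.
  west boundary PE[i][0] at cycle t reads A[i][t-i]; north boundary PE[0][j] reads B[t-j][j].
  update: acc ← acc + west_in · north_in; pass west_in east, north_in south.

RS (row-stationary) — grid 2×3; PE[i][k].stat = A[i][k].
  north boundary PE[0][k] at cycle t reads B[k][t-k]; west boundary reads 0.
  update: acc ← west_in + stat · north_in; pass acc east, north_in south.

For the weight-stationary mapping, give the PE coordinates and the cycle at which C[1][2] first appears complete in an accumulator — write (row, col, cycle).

(row, col, cycle) = (2, 2, 5)

Under WS, C[1][2] lands at PE[2][2]:
  0: (2,2).acc=0  regs=<0,0>
  1: (2,2).acc=0  regs=<0,0>
  2: (2,2).acc=0  regs=<0,0>
  3: (2,2).acc=0  regs=<0,0>
  4: (2,2).acc=11  regs=<2,11>
  5: (2,2).acc=35  regs=<5,35>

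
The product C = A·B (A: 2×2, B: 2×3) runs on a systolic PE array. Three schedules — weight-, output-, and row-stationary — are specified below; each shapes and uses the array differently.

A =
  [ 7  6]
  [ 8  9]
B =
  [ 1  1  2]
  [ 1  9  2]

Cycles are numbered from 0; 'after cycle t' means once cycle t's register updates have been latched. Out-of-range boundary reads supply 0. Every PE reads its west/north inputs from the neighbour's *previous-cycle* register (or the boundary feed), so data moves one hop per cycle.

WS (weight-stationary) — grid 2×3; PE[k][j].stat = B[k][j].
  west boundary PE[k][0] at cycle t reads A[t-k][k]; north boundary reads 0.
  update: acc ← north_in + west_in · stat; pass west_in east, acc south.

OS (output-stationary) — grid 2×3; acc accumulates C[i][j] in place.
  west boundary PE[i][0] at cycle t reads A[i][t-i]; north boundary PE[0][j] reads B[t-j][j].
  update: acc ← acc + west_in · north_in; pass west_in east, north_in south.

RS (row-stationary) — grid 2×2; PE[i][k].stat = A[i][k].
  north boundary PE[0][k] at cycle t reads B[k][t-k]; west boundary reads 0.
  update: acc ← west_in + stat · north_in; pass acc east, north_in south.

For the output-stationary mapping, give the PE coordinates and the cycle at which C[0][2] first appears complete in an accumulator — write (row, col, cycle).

OS: C[0][2] accumulates in PE[0][2]:
  t=0 PE[0][2]: acc=0 h=0 v=0
  t=1 PE[0][2]: acc=0 h=0 v=0
  t=2 PE[0][2]: acc=14 h=7 v=2
  t=3 PE[0][2]: acc=26 h=6 v=2

(row, col, cycle) = (0, 2, 3)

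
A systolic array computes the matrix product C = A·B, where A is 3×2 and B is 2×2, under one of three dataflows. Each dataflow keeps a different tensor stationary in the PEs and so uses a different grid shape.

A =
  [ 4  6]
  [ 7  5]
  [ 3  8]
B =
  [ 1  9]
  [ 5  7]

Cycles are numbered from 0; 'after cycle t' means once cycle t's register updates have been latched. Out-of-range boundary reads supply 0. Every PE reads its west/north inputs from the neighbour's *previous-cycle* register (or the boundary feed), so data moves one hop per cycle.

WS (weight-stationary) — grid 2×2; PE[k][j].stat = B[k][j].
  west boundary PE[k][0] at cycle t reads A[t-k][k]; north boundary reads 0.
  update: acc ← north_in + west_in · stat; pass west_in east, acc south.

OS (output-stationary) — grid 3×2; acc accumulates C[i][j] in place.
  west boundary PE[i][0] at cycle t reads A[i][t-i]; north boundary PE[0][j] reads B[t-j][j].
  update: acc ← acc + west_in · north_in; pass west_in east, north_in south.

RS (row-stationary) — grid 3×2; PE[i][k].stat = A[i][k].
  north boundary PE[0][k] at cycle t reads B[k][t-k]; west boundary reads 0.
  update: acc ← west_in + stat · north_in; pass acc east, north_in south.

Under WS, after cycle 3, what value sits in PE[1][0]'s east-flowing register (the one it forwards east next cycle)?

register = 8

WS on a 2×2 grid — tracing PE[1][0] and its feeders:
  cycle 0: PE[0][0] → acc 4, east 4, south 4
  cycle 0: PE[1][0] → acc 0, east 0, south 0
  cycle 1: PE[0][0] → acc 7, east 7, south 7
  cycle 1: PE[1][0] → acc 34, east 6, south 34
  cycle 2: PE[0][0] → acc 3, east 3, south 3
  cycle 2: PE[1][0] → acc 32, east 5, south 32
  cycle 3: PE[0][0] → acc 0, east 0, south 0
  cycle 3: PE[1][0] → acc 43, east 8, south 43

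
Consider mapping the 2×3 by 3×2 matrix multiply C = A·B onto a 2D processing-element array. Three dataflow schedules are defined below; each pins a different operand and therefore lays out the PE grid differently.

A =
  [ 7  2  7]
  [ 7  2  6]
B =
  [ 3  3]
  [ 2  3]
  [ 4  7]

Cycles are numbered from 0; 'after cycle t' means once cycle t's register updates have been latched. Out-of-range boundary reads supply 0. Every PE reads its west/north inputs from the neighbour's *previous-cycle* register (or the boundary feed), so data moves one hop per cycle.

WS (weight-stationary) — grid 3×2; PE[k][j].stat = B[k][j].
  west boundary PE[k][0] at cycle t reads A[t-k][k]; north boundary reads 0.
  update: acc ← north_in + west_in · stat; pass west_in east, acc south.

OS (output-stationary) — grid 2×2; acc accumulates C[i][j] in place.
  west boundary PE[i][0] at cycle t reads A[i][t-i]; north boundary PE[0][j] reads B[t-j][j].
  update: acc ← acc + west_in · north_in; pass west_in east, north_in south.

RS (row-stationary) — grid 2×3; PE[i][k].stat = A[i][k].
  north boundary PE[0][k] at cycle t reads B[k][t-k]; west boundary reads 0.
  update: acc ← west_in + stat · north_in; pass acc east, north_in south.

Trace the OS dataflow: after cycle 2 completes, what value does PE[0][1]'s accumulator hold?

Tracing OS — 2×2 array, target PE[0][1]:
  c0 r0c0: 21 / 7 / 3
  c0 r0c1: 0 / 0 / 0
  c1 r0c0: 25 / 2 / 2
  c1 r0c1: 21 / 7 / 3
  c2 r0c0: 53 / 7 / 4
  c2 r0c1: 27 / 2 / 3

PE[0][1].acc = 27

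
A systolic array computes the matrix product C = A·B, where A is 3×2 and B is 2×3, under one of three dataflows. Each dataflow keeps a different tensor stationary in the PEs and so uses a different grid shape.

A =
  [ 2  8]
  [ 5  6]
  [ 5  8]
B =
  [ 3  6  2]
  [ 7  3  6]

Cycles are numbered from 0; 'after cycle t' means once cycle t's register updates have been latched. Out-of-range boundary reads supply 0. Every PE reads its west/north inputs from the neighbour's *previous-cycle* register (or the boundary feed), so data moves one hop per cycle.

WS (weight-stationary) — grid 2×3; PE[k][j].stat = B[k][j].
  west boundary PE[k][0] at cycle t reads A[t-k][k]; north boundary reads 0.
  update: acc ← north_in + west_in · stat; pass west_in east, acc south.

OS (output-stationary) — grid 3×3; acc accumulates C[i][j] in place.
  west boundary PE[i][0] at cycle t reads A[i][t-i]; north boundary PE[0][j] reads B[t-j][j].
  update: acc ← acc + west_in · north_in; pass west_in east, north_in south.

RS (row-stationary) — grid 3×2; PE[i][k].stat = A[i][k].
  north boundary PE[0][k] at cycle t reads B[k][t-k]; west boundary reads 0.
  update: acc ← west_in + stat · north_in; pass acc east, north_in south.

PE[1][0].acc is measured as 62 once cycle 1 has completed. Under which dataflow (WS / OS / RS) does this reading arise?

dataflow = WS

Under WS (2×3), PE[1][0]:
  t=0 PE[1][0]: acc=0 h=0 v=0
  t=1 PE[1][0]: acc=62 h=8 v=62
Under OS (3×3), PE[1][0]:
  t=0 PE[1][0]: acc=0 h=0 v=0
  t=1 PE[1][0]: acc=15 h=5 v=3
Under RS (3×2), PE[1][0]:
  t=0 PE[1][0]: acc=0 h=0 v=0
  t=1 PE[1][0]: acc=15 h=15 v=3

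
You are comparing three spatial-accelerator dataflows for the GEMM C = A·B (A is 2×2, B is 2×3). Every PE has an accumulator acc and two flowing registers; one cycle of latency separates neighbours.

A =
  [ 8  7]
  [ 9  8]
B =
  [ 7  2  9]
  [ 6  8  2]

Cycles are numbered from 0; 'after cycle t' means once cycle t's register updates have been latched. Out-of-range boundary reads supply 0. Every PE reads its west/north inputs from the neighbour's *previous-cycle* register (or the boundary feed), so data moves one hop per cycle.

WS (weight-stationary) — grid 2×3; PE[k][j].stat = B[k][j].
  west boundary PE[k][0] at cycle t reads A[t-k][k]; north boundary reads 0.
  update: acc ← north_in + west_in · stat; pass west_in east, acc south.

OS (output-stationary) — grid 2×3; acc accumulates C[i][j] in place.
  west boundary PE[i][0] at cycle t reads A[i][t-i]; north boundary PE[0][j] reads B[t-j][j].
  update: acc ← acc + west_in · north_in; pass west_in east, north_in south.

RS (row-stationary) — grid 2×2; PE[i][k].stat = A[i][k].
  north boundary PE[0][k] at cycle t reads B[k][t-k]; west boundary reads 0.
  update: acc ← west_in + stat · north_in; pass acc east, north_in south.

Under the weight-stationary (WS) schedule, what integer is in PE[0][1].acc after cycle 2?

PE[0][1].acc = 18

WS on a 2×3 grid — tracing PE[0][1] and its feeders:
  0: (0,0).acc=56  regs=<8,56>
  0: (0,1).acc=0  regs=<0,0>
  1: (0,0).acc=63  regs=<9,63>
  1: (0,1).acc=16  regs=<8,16>
  2: (0,0).acc=0  regs=<0,0>
  2: (0,1).acc=18  regs=<9,18>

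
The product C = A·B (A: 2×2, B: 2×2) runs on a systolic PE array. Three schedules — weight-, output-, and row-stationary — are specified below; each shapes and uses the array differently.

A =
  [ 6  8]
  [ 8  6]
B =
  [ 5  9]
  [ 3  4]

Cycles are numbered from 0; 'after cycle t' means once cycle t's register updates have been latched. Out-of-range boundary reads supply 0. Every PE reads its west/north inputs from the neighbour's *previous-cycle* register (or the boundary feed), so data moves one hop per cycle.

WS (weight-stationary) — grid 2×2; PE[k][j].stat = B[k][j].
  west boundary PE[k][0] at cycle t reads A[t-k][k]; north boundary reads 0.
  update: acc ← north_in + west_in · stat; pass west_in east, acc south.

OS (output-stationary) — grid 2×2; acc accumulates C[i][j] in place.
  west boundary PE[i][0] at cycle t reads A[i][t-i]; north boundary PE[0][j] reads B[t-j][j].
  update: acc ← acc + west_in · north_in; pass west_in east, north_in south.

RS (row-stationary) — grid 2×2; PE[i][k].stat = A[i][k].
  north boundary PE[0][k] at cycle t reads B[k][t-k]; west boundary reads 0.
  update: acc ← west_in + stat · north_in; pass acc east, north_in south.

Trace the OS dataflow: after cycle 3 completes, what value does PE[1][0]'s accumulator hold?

PE[1][0].acc = 58

OS (2×2). Following PE[1][0] plus its west/north inputs:
  t=0 PE[0][0]: acc=30 h=6 v=5
  t=0 PE[1][0]: acc=0 h=0 v=0
  t=1 PE[0][0]: acc=54 h=8 v=3
  t=1 PE[1][0]: acc=40 h=8 v=5
  t=2 PE[0][0]: acc=54 h=0 v=0
  t=2 PE[1][0]: acc=58 h=6 v=3
  t=3 PE[0][0]: acc=54 h=0 v=0
  t=3 PE[1][0]: acc=58 h=0 v=0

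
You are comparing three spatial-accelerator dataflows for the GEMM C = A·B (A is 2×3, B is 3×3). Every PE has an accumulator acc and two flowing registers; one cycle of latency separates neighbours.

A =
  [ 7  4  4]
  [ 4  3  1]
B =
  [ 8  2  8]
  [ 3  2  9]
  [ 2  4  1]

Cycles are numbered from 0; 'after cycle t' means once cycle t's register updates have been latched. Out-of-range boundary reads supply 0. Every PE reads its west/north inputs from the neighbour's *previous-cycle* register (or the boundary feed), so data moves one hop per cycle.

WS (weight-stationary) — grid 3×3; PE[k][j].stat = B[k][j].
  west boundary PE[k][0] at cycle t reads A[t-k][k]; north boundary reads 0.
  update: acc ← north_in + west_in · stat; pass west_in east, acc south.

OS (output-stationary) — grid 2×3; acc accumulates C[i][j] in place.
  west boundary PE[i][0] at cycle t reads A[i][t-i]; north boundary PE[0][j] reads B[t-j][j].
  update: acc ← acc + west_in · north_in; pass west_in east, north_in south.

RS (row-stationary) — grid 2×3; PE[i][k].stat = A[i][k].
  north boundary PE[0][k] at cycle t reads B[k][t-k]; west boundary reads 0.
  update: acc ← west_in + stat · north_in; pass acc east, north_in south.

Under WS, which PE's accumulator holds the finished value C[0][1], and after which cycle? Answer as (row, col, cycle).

WS — PE[2][1] is where C[0][1] collects:
  after 0 — PE[2][1] acc=0, pass-E 0, pass-S 0
  after 1 — PE[2][1] acc=0, pass-E 0, pass-S 0
  after 2 — PE[2][1] acc=0, pass-E 0, pass-S 0
  after 3 — PE[2][1] acc=38, pass-E 4, pass-S 38

(row, col, cycle) = (2, 1, 3)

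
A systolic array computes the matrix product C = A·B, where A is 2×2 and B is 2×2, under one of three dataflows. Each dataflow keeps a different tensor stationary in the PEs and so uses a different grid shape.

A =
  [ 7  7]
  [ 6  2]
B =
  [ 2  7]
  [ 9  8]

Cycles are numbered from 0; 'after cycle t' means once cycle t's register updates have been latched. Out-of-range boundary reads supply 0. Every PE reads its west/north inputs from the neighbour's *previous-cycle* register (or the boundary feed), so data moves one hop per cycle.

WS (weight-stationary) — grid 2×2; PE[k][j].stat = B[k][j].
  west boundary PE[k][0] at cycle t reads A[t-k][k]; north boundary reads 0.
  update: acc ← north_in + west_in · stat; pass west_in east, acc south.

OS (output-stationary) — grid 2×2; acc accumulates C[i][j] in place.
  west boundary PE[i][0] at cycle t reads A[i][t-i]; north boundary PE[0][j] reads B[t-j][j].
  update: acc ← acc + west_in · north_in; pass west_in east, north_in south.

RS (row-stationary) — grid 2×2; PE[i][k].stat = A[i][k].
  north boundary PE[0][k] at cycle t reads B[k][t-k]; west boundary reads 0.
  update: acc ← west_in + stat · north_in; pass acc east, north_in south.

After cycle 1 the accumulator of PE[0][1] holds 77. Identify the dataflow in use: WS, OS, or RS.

— WS: 2×2; PE[0][1] trace:
  0: (0,1).acc=0  regs=<0,0>
  1: (0,1).acc=49  regs=<7,49>
— OS: 2×2; PE[0][1] trace:
  0: (0,1).acc=0  regs=<0,0>
  1: (0,1).acc=49  regs=<7,7>
— RS: 2×2; PE[0][1] trace:
  0: (0,1).acc=0  regs=<0,0>
  1: (0,1).acc=77  regs=<77,9>

dataflow = RS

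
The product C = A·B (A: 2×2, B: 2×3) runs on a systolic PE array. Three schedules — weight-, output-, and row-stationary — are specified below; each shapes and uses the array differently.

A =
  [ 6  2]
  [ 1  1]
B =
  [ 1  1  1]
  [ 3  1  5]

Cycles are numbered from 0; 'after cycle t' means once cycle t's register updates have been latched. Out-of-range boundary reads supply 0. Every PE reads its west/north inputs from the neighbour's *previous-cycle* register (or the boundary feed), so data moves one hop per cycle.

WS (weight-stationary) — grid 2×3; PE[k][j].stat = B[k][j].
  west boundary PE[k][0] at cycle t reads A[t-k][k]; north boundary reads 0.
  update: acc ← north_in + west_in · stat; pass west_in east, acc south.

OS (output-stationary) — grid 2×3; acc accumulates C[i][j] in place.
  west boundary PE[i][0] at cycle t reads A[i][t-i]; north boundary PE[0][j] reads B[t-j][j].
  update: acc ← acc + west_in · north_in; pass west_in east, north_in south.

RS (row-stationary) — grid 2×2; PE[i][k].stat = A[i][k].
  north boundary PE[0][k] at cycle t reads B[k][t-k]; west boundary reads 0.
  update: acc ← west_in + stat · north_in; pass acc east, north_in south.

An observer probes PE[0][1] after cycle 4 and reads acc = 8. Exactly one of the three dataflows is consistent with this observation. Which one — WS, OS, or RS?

dataflow = OS

WS [2×3] PE[0][1] across cycles:
  cycle 0: PE[0][1] → acc 0, east 0, south 0
  cycle 1: PE[0][1] → acc 6, east 6, south 6
  cycle 2: PE[0][1] → acc 1, east 1, south 1
  cycle 3: PE[0][1] → acc 0, east 0, south 0
  cycle 4: PE[0][1] → acc 0, east 0, south 0
OS [2×3] PE[0][1] across cycles:
  cycle 0: PE[0][1] → acc 0, east 0, south 0
  cycle 1: PE[0][1] → acc 6, east 6, south 1
  cycle 2: PE[0][1] → acc 8, east 2, south 1
  cycle 3: PE[0][1] → acc 8, east 0, south 0
  cycle 4: PE[0][1] → acc 8, east 0, south 0
RS [2×2] PE[0][1] across cycles:
  cycle 0: PE[0][1] → acc 0, east 0, south 0
  cycle 1: PE[0][1] → acc 12, east 12, south 3
  cycle 2: PE[0][1] → acc 8, east 8, south 1
  cycle 3: PE[0][1] → acc 16, east 16, south 5
  cycle 4: PE[0][1] → acc 0, east 0, south 0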